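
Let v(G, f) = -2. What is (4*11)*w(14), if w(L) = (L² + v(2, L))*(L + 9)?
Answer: 196328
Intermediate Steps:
w(L) = (-2 + L²)*(9 + L) (w(L) = (L² - 2)*(L + 9) = (-2 + L²)*(9 + L))
(4*11)*w(14) = (4*11)*(-18 + 14³ - 2*14 + 9*14²) = 44*(-18 + 2744 - 28 + 9*196) = 44*(-18 + 2744 - 28 + 1764) = 44*4462 = 196328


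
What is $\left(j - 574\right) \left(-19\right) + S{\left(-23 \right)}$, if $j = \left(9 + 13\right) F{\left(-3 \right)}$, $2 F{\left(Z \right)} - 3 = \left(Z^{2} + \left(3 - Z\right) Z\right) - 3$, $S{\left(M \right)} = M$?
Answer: $12764$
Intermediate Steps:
$F{\left(Z \right)} = \frac{Z^{2}}{2} + \frac{Z \left(3 - Z\right)}{2}$ ($F{\left(Z \right)} = \frac{3}{2} + \frac{\left(Z^{2} + \left(3 - Z\right) Z\right) - 3}{2} = \frac{3}{2} + \frac{\left(Z^{2} + Z \left(3 - Z\right)\right) - 3}{2} = \frac{3}{2} + \frac{-3 + Z^{2} + Z \left(3 - Z\right)}{2} = \frac{3}{2} + \left(- \frac{3}{2} + \frac{Z^{2}}{2} + \frac{Z \left(3 - Z\right)}{2}\right) = \frac{Z^{2}}{2} + \frac{Z \left(3 - Z\right)}{2}$)
$j = -99$ ($j = \left(9 + 13\right) \frac{3}{2} \left(-3\right) = 22 \left(- \frac{9}{2}\right) = -99$)
$\left(j - 574\right) \left(-19\right) + S{\left(-23 \right)} = \left(-99 - 574\right) \left(-19\right) - 23 = \left(-673\right) \left(-19\right) - 23 = 12787 - 23 = 12764$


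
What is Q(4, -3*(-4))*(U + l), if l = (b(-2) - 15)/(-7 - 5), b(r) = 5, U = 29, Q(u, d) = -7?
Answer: -1253/6 ≈ -208.83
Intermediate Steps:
l = ⅚ (l = (5 - 15)/(-7 - 5) = -10/(-12) = -10*(-1/12) = ⅚ ≈ 0.83333)
Q(4, -3*(-4))*(U + l) = -7*(29 + ⅚) = -7*179/6 = -1253/6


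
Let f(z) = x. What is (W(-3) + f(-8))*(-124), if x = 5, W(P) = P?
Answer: -248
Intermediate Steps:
f(z) = 5
(W(-3) + f(-8))*(-124) = (-3 + 5)*(-124) = 2*(-124) = -248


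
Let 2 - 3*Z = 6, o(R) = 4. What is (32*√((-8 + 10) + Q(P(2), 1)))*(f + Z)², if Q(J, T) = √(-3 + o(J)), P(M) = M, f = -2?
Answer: 3200*√3/9 ≈ 615.84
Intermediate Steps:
Z = -4/3 (Z = ⅔ - ⅓*6 = ⅔ - 2 = -4/3 ≈ -1.3333)
Q(J, T) = 1 (Q(J, T) = √(-3 + 4) = √1 = 1)
(32*√((-8 + 10) + Q(P(2), 1)))*(f + Z)² = (32*√((-8 + 10) + 1))*(-2 - 4/3)² = (32*√(2 + 1))*(-10/3)² = (32*√3)*(100/9) = 3200*√3/9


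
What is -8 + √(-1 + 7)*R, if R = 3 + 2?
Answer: -8 + 5*√6 ≈ 4.2475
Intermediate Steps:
R = 5
-8 + √(-1 + 7)*R = -8 + √(-1 + 7)*5 = -8 + √6*5 = -8 + 5*√6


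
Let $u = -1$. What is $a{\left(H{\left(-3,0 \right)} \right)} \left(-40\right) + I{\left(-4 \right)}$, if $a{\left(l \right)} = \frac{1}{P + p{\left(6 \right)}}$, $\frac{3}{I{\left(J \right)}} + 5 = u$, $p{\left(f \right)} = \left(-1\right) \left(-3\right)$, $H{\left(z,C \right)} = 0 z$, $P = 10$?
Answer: $- \frac{93}{26} \approx -3.5769$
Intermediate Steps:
$H{\left(z,C \right)} = 0$
$p{\left(f \right)} = 3$
$I{\left(J \right)} = - \frac{1}{2}$ ($I{\left(J \right)} = \frac{3}{-5 - 1} = \frac{3}{-6} = 3 \left(- \frac{1}{6}\right) = - \frac{1}{2}$)
$a{\left(l \right)} = \frac{1}{13}$ ($a{\left(l \right)} = \frac{1}{10 + 3} = \frac{1}{13}$)
$a{\left(H{\left(-3,0 \right)} \right)} \left(-40\right) + I{\left(-4 \right)} = \frac{1}{13} \left(-40\right) - \frac{1}{2} = - \frac{40}{13} - \frac{1}{2} = - \frac{93}{26}$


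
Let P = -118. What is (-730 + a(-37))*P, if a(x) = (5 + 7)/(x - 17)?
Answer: 775496/9 ≈ 86166.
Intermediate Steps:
a(x) = 12/(-17 + x)
(-730 + a(-37))*P = (-730 + 12/(-17 - 37))*(-118) = (-730 + 12/(-54))*(-118) = (-730 + 12*(-1/54))*(-118) = (-730 - 2/9)*(-118) = -6572/9*(-118) = 775496/9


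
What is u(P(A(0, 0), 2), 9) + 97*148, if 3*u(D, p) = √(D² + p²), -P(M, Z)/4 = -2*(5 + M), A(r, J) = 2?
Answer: 14356 + √3217/3 ≈ 14375.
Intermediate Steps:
P(M, Z) = 40 + 8*M (P(M, Z) = -(-8)*(5 + M) = -4*(-10 - 2*M) = 40 + 8*M)
u(D, p) = √(D² + p²)/3
u(P(A(0, 0), 2), 9) + 97*148 = √((40 + 8*2)² + 9²)/3 + 97*148 = √((40 + 16)² + 81)/3 + 14356 = √(56² + 81)/3 + 14356 = √(3136 + 81)/3 + 14356 = √3217/3 + 14356 = 14356 + √3217/3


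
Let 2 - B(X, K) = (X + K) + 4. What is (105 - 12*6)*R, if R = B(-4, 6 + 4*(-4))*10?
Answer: 3960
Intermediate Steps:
B(X, K) = -2 - K - X (B(X, K) = 2 - ((X + K) + 4) = 2 - ((K + X) + 4) = 2 - (4 + K + X) = 2 + (-4 - K - X) = -2 - K - X)
R = 120 (R = (-2 - (6 + 4*(-4)) - 1*(-4))*10 = (-2 - (6 - 16) + 4)*10 = (-2 - 1*(-10) + 4)*10 = (-2 + 10 + 4)*10 = 12*10 = 120)
(105 - 12*6)*R = (105 - 12*6)*120 = (105 - 72)*120 = 33*120 = 3960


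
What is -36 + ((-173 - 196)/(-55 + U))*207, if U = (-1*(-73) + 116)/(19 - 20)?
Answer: 67599/244 ≈ 277.04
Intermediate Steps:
U = -189 (U = (73 + 116)/(-1) = 189*(-1) = -189)
-36 + ((-173 - 196)/(-55 + U))*207 = -36 + ((-173 - 196)/(-55 - 189))*207 = -36 - 369/(-244)*207 = -36 - 369*(-1/244)*207 = -36 + (369/244)*207 = -36 + 76383/244 = 67599/244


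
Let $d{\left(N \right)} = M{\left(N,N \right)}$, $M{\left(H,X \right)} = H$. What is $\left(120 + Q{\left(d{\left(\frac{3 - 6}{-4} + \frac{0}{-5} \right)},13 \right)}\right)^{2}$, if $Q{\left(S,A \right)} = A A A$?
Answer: $5368489$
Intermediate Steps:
$d{\left(N \right)} = N$
$Q{\left(S,A \right)} = A^{3}$ ($Q{\left(S,A \right)} = A^{2} A = A^{3}$)
$\left(120 + Q{\left(d{\left(\frac{3 - 6}{-4} + \frac{0}{-5} \right)},13 \right)}\right)^{2} = \left(120 + 13^{3}\right)^{2} = \left(120 + 2197\right)^{2} = 2317^{2} = 5368489$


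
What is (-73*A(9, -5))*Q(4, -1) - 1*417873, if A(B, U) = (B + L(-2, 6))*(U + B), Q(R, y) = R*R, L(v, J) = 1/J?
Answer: -1382099/3 ≈ -4.6070e+5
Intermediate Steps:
Q(R, y) = R**2
A(B, U) = (1/6 + B)*(B + U) (A(B, U) = (B + 1/6)*(U + B) = (B + 1/6)*(B + U) = (1/6 + B)*(B + U))
(-73*A(9, -5))*Q(4, -1) - 1*417873 = -73*(9**2 + (1/6)*9 + (1/6)*(-5) + 9*(-5))*4**2 - 1*417873 = -73*(81 + 3/2 - 5/6 - 45)*16 - 417873 = -73*110/3*16 - 417873 = -8030/3*16 - 417873 = -128480/3 - 417873 = -1382099/3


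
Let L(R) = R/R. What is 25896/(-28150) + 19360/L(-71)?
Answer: 272479052/14075 ≈ 19359.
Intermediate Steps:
L(R) = 1
25896/(-28150) + 19360/L(-71) = 25896/(-28150) + 19360/1 = 25896*(-1/28150) + 19360*1 = -12948/14075 + 19360 = 272479052/14075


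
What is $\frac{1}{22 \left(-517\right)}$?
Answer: $- \frac{1}{11374} \approx -8.792 \cdot 10^{-5}$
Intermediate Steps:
$\frac{1}{22 \left(-517\right)} = \frac{1}{-11374} = - \frac{1}{11374}$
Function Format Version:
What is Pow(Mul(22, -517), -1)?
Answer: Rational(-1, 11374) ≈ -8.7920e-5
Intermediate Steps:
Pow(Mul(22, -517), -1) = Pow(-11374, -1) = Rational(-1, 11374)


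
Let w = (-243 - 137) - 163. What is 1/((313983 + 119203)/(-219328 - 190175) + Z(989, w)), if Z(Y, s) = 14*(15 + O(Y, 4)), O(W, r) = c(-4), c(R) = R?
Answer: 409503/62630276 ≈ 0.0065384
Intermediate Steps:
w = -543 (w = -380 - 163 = -543)
O(W, r) = -4
Z(Y, s) = 154 (Z(Y, s) = 14*(15 - 4) = 14*11 = 154)
1/((313983 + 119203)/(-219328 - 190175) + Z(989, w)) = 1/((313983 + 119203)/(-219328 - 190175) + 154) = 1/(433186/(-409503) + 154) = 1/(433186*(-1/409503) + 154) = 1/(-433186/409503 + 154) = 1/(62630276/409503) = 409503/62630276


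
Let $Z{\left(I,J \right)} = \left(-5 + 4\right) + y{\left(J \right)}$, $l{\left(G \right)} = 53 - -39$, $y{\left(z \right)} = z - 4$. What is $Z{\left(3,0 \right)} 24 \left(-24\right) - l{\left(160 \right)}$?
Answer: $2788$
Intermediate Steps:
$y{\left(z \right)} = -4 + z$
$l{\left(G \right)} = 92$ ($l{\left(G \right)} = 53 + 39 = 92$)
$Z{\left(I,J \right)} = -5 + J$ ($Z{\left(I,J \right)} = \left(-5 + 4\right) + \left(-4 + J\right) = -1 + \left(-4 + J\right) = -5 + J$)
$Z{\left(3,0 \right)} 24 \left(-24\right) - l{\left(160 \right)} = \left(-5 + 0\right) 24 \left(-24\right) - 92 = \left(-5\right) 24 \left(-24\right) - 92 = \left(-120\right) \left(-24\right) - 92 = 2880 - 92 = 2788$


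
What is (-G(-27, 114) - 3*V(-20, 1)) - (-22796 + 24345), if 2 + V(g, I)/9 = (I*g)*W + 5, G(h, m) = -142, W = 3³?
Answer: 13092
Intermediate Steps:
W = 27
V(g, I) = 27 + 243*I*g (V(g, I) = -18 + 9*((I*g)*27 + 5) = -18 + 9*(27*I*g + 5) = -18 + 9*(5 + 27*I*g) = -18 + (45 + 243*I*g) = 27 + 243*I*g)
(-G(-27, 114) - 3*V(-20, 1)) - (-22796 + 24345) = (-1*(-142) - 3*(27 + 243*1*(-20))) - (-22796 + 24345) = (142 - 3*(27 - 4860)) - 1*1549 = (142 - 3*(-4833)) - 1549 = (142 + 14499) - 1549 = 14641 - 1549 = 13092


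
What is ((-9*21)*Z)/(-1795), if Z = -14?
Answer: -2646/1795 ≈ -1.4741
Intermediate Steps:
((-9*21)*Z)/(-1795) = (-9*21*(-14))/(-1795) = -189*(-14)*(-1/1795) = 2646*(-1/1795) = -2646/1795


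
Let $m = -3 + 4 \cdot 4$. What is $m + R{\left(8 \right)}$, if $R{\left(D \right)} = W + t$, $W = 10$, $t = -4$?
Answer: $19$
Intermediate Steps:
$R{\left(D \right)} = 6$ ($R{\left(D \right)} = 10 - 4 = 6$)
$m = 13$ ($m = -3 + 16 = 13$)
$m + R{\left(8 \right)} = 13 + 6 = 19$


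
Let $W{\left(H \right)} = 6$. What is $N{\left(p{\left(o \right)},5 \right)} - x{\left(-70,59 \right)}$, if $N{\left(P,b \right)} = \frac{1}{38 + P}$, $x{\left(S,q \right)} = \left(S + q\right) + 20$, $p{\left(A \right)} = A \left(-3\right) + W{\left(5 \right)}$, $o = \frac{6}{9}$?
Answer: $- \frac{377}{42} \approx -8.9762$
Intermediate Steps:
$o = \frac{2}{3}$ ($o = 6 \cdot \frac{1}{9} = \frac{2}{3} \approx 0.66667$)
$p{\left(A \right)} = 6 - 3 A$ ($p{\left(A \right)} = A \left(-3\right) + 6 = - 3 A + 6 = 6 - 3 A$)
$x{\left(S,q \right)} = 20 + S + q$
$N{\left(p{\left(o \right)},5 \right)} - x{\left(-70,59 \right)} = \frac{1}{38 + \left(6 - 2\right)} - \left(20 - 70 + 59\right) = \frac{1}{38 + \left(6 - 2\right)} - 9 = \frac{1}{38 + 4} - 9 = \frac{1}{42} - 9 = - \frac{377}{42}$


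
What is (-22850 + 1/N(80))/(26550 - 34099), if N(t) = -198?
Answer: 4524301/1494702 ≈ 3.0269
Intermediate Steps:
(-22850 + 1/N(80))/(26550 - 34099) = (-22850 + 1/(-198))/(26550 - 34099) = (-22850 - 1/198)/(-7549) = -4524301/198*(-1/7549) = 4524301/1494702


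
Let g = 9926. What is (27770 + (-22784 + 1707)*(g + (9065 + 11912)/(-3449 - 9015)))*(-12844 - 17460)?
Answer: 4937296144896386/779 ≈ 6.3380e+12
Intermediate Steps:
(27770 + (-22784 + 1707)*(g + (9065 + 11912)/(-3449 - 9015)))*(-12844 - 17460) = (27770 + (-22784 + 1707)*(9926 + (9065 + 11912)/(-3449 - 9015)))*(-12844 - 17460) = (27770 - 21077*(9926 + 20977/(-12464)))*(-30304) = (27770 - 21077*(9926 + 20977*(-1/12464)))*(-30304) = (27770 - 21077*(9926 - 20977/12464))*(-30304) = (27770 - 21077*123696687/12464)*(-30304) = (27770 - 2607155071899/12464)*(-30304) = -2606808946619/12464*(-30304) = 4937296144896386/779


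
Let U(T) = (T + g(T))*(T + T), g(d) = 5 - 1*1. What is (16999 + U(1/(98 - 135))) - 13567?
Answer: 4698114/1369 ≈ 3431.8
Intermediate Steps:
g(d) = 4 (g(d) = 5 - 1 = 4)
U(T) = 2*T*(4 + T) (U(T) = (T + 4)*(T + T) = (4 + T)*(2*T) = 2*T*(4 + T))
(16999 + U(1/(98 - 135))) - 13567 = (16999 + 2*(4 + 1/(98 - 135))/(98 - 135)) - 13567 = (16999 + 2*(4 + 1/(-37))/(-37)) - 13567 = (16999 + 2*(-1/37)*(4 - 1/37)) - 13567 = (16999 + 2*(-1/37)*(147/37)) - 13567 = (16999 - 294/1369) - 13567 = 23271337/1369 - 13567 = 4698114/1369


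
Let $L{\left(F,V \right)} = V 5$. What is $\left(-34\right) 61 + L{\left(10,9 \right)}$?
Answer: $-2029$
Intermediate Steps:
$L{\left(F,V \right)} = 5 V$
$\left(-34\right) 61 + L{\left(10,9 \right)} = \left(-34\right) 61 + 5 \cdot 9 = -2074 + 45 = -2029$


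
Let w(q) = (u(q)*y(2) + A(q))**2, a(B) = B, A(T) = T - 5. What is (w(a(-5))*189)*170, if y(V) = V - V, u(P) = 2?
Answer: 3213000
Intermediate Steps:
A(T) = -5 + T
y(V) = 0
w(q) = (-5 + q)**2 (w(q) = (2*0 + (-5 + q))**2 = (0 + (-5 + q))**2 = (-5 + q)**2)
(w(a(-5))*189)*170 = ((-5 - 5)**2*189)*170 = ((-10)**2*189)*170 = (100*189)*170 = 18900*170 = 3213000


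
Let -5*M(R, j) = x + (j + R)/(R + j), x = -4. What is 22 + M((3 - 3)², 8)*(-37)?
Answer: -⅕ ≈ -0.20000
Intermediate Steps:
M(R, j) = ⅗ (M(R, j) = -(-4 + (j + R)/(R + j))/5 = -(-4 + (R + j)/(R + j))/5 = -(-4 + 1)/5 = -⅕*(-3) = ⅗)
22 + M((3 - 3)², 8)*(-37) = 22 + (⅗)*(-37) = 22 - 111/5 = -⅕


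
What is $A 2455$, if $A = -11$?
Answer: $-27005$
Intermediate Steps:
$A 2455 = \left(-11\right) 2455 = -27005$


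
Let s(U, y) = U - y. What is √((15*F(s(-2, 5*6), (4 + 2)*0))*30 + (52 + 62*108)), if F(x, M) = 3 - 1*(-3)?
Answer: 2*√2362 ≈ 97.201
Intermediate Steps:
F(x, M) = 6 (F(x, M) = 3 + 3 = 6)
√((15*F(s(-2, 5*6), (4 + 2)*0))*30 + (52 + 62*108)) = √((15*6)*30 + (52 + 62*108)) = √(90*30 + (52 + 6696)) = √(2700 + 6748) = √9448 = 2*√2362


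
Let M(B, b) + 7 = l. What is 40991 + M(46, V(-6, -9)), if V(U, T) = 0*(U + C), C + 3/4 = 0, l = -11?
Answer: 40973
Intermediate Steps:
C = -¾ (C = -¾ + 0 = -¾ ≈ -0.75000)
V(U, T) = 0 (V(U, T) = 0*(U - ¾) = 0*(-¾ + U) = 0)
M(B, b) = -18 (M(B, b) = -7 - 11 = -18)
40991 + M(46, V(-6, -9)) = 40991 - 18 = 40973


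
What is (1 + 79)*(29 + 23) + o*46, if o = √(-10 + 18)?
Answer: 4160 + 92*√2 ≈ 4290.1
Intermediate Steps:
o = 2*√2 (o = √8 = 2*√2 ≈ 2.8284)
(1 + 79)*(29 + 23) + o*46 = (1 + 79)*(29 + 23) + (2*√2)*46 = 80*52 + 92*√2 = 4160 + 92*√2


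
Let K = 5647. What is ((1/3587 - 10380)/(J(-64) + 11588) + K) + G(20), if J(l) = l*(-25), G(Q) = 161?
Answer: 274712274589/47305356 ≈ 5807.2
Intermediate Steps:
J(l) = -25*l
((1/3587 - 10380)/(J(-64) + 11588) + K) + G(20) = ((1/3587 - 10380)/(-25*(-64) + 11588) + 5647) + 161 = ((1/3587 - 10380)/(1600 + 11588) + 5647) + 161 = (-37233059/3587/13188 + 5647) + 161 = (-37233059/3587*1/13188 + 5647) + 161 = (-37233059/47305356 + 5647) + 161 = 267096112273/47305356 + 161 = 274712274589/47305356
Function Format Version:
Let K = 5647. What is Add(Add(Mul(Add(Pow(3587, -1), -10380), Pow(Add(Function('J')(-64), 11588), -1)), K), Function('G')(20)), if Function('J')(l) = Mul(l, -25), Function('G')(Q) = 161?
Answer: Rational(274712274589, 47305356) ≈ 5807.2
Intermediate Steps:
Function('J')(l) = Mul(-25, l)
Add(Add(Mul(Add(Pow(3587, -1), -10380), Pow(Add(Function('J')(-64), 11588), -1)), K), Function('G')(20)) = Add(Add(Mul(Add(Pow(3587, -1), -10380), Pow(Add(Mul(-25, -64), 11588), -1)), 5647), 161) = Add(Add(Mul(Add(Rational(1, 3587), -10380), Pow(Add(1600, 11588), -1)), 5647), 161) = Add(Add(Mul(Rational(-37233059, 3587), Pow(13188, -1)), 5647), 161) = Add(Add(Mul(Rational(-37233059, 3587), Rational(1, 13188)), 5647), 161) = Add(Add(Rational(-37233059, 47305356), 5647), 161) = Add(Rational(267096112273, 47305356), 161) = Rational(274712274589, 47305356)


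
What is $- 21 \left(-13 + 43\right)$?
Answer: $-630$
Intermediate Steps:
$- 21 \left(-13 + 43\right) = \left(-21\right) 30 = -630$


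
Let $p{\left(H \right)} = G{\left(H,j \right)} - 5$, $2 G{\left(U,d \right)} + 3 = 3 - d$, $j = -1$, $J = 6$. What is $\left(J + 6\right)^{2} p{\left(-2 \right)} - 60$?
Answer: $-708$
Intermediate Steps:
$G{\left(U,d \right)} = - \frac{d}{2}$ ($G{\left(U,d \right)} = - \frac{3}{2} + \frac{3 - d}{2} = - \frac{3}{2} - \left(- \frac{3}{2} + \frac{d}{2}\right) = - \frac{d}{2}$)
$p{\left(H \right)} = - \frac{9}{2}$ ($p{\left(H \right)} = \left(- \frac{1}{2}\right) \left(-1\right) - 5 = \frac{1}{2} - 5 = - \frac{9}{2}$)
$\left(J + 6\right)^{2} p{\left(-2 \right)} - 60 = \left(6 + 6\right)^{2} \left(- \frac{9}{2}\right) - 60 = 12^{2} \left(- \frac{9}{2}\right) - 60 = 144 \left(- \frac{9}{2}\right) - 60 = -648 - 60 = -708$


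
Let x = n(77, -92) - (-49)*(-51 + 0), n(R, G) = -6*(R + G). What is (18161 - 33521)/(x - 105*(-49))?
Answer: -320/57 ≈ -5.6140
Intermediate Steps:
n(R, G) = -6*G - 6*R (n(R, G) = -6*(G + R) = -6*G - 6*R)
x = -2409 (x = (-6*(-92) - 6*77) - (-49)*(-51 + 0) = (552 - 462) - (-49)*(-51) = 90 - 1*2499 = 90 - 2499 = -2409)
(18161 - 33521)/(x - 105*(-49)) = (18161 - 33521)/(-2409 - 105*(-49)) = -15360/(-2409 + 5145) = -15360/2736 = -15360*1/2736 = -320/57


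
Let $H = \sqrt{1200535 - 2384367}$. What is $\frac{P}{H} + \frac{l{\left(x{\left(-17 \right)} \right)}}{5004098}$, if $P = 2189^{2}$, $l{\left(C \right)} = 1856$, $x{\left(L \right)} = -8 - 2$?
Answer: $\frac{928}{2502049} - \frac{4791721 i \sqrt{295958}}{591916} \approx 0.0003709 - 4404.0 i$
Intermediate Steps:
$x{\left(L \right)} = -10$
$H = 2 i \sqrt{295958}$ ($H = \sqrt{-1183832} = 2 i \sqrt{295958} \approx 1088.0 i$)
$P = 4791721$
$\frac{P}{H} + \frac{l{\left(x{\left(-17 \right)} \right)}}{5004098} = \frac{4791721}{2 i \sqrt{295958}} + \frac{1856}{5004098} = 4791721 \left(- \frac{i \sqrt{295958}}{591916}\right) + 1856 \cdot \frac{1}{5004098} = - \frac{4791721 i \sqrt{295958}}{591916} + \frac{928}{2502049} = \frac{928}{2502049} - \frac{4791721 i \sqrt{295958}}{591916}$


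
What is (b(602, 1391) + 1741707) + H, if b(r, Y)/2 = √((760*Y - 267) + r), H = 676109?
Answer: 2417816 + 2*√1057495 ≈ 2.4199e+6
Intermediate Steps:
b(r, Y) = 2*√(-267 + r + 760*Y) (b(r, Y) = 2*√((760*Y - 267) + r) = 2*√((-267 + 760*Y) + r) = 2*√(-267 + r + 760*Y))
(b(602, 1391) + 1741707) + H = (2*√(-267 + 602 + 760*1391) + 1741707) + 676109 = (2*√(-267 + 602 + 1057160) + 1741707) + 676109 = (2*√1057495 + 1741707) + 676109 = (1741707 + 2*√1057495) + 676109 = 2417816 + 2*√1057495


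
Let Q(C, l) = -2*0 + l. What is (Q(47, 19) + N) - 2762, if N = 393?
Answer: -2350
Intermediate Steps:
Q(C, l) = l (Q(C, l) = 0 + l = l)
(Q(47, 19) + N) - 2762 = (19 + 393) - 2762 = 412 - 2762 = -2350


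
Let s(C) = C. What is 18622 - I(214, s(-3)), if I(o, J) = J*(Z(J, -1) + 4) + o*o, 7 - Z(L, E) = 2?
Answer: -27147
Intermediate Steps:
Z(L, E) = 5 (Z(L, E) = 7 - 1*2 = 7 - 2 = 5)
I(o, J) = o² + 9*J (I(o, J) = J*(5 + 4) + o*o = J*9 + o² = 9*J + o² = o² + 9*J)
18622 - I(214, s(-3)) = 18622 - (214² + 9*(-3)) = 18622 - (45796 - 27) = 18622 - 1*45769 = 18622 - 45769 = -27147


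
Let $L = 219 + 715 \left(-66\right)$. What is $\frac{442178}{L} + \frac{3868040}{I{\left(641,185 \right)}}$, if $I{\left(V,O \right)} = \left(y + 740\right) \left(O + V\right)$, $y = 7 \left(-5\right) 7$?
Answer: $\frac{15278}{328797} \approx 0.046466$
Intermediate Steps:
$y = -245$ ($y = \left(-35\right) 7 = -245$)
$L = -46971$ ($L = 219 - 47190 = -46971$)
$I{\left(V,O \right)} = 495 O + 495 V$ ($I{\left(V,O \right)} = \left(-245 + 740\right) \left(O + V\right) = 495 \left(O + V\right) = 495 O + 495 V$)
$\frac{442178}{L} + \frac{3868040}{I{\left(641,185 \right)}} = \frac{442178}{-46971} + \frac{3868040}{495 \cdot 185 + 495 \cdot 641} = 442178 \left(- \frac{1}{46971}\right) + \frac{3868040}{91575 + 317295} = - \frac{442178}{46971} + \frac{3868040}{408870} = - \frac{442178}{46971} + 3868040 \cdot \frac{1}{408870} = - \frac{442178}{46971} + \frac{596}{63} = \frac{15278}{328797}$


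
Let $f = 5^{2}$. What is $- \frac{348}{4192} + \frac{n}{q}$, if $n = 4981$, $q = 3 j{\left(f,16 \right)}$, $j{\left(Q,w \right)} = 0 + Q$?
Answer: $\frac{5213563}{78600} \approx 66.33$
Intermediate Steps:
$f = 25$
$j{\left(Q,w \right)} = Q$
$q = 75$ ($q = 3 \cdot 25 = 75$)
$- \frac{348}{4192} + \frac{n}{q} = - \frac{348}{4192} + \frac{4981}{75} = \left(-348\right) \frac{1}{4192} + 4981 \cdot \frac{1}{75} = - \frac{87}{1048} + \frac{4981}{75} = \frac{5213563}{78600}$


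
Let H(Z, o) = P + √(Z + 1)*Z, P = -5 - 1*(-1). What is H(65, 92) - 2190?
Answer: -2194 + 65*√66 ≈ -1665.9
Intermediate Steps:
P = -4 (P = -5 + 1 = -4)
H(Z, o) = -4 + Z*√(1 + Z) (H(Z, o) = -4 + √(Z + 1)*Z = -4 + √(1 + Z)*Z = -4 + Z*√(1 + Z))
H(65, 92) - 2190 = (-4 + 65*√(1 + 65)) - 2190 = (-4 + 65*√66) - 2190 = -2194 + 65*√66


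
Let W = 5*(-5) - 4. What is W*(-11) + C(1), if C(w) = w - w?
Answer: 319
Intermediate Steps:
W = -29 (W = -25 - 4 = -29)
C(w) = 0
W*(-11) + C(1) = -29*(-11) + 0 = 319 + 0 = 319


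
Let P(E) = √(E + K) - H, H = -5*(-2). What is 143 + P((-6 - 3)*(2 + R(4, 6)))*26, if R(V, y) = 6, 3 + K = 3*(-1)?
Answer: -117 + 26*I*√78 ≈ -117.0 + 229.63*I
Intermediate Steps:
H = 10
K = -6 (K = -3 + 3*(-1) = -3 - 3 = -6)
P(E) = -10 + √(-6 + E) (P(E) = √(E - 6) - 1*10 = √(-6 + E) - 10 = -10 + √(-6 + E))
143 + P((-6 - 3)*(2 + R(4, 6)))*26 = 143 + (-10 + √(-6 + (-6 - 3)*(2 + 6)))*26 = 143 + (-10 + √(-6 - 9*8))*26 = 143 + (-10 + √(-6 - 72))*26 = 143 + (-10 + √(-78))*26 = 143 + (-10 + I*√78)*26 = 143 + (-260 + 26*I*√78) = -117 + 26*I*√78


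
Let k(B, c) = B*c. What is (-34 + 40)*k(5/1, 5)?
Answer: 150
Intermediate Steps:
(-34 + 40)*k(5/1, 5) = (-34 + 40)*((5/1)*5) = 6*((5*1)*5) = 6*(5*5) = 6*25 = 150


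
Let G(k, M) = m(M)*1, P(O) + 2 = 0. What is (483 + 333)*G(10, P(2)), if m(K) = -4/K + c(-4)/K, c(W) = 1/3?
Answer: 1496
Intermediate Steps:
c(W) = ⅓ (c(W) = 1*(⅓) = ⅓)
P(O) = -2 (P(O) = -2 + 0 = -2)
m(K) = -11/(3*K) (m(K) = -4/K + 1/(3*K) = -11/(3*K))
G(k, M) = -11/(3*M) (G(k, M) = -11/(3*M)*1 = -11/(3*M))
(483 + 333)*G(10, P(2)) = (483 + 333)*(-11/3/(-2)) = 816*(-11/3*(-½)) = 816*(11/6) = 1496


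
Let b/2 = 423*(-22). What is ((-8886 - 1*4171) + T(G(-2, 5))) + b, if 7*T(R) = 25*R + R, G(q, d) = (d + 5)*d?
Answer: -220383/7 ≈ -31483.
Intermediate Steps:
G(q, d) = d*(5 + d) (G(q, d) = (5 + d)*d = d*(5 + d))
T(R) = 26*R/7 (T(R) = (25*R + R)/7 = (26*R)/7 = 26*R/7)
b = -18612 (b = 2*(423*(-22)) = 2*(-9306) = -18612)
((-8886 - 1*4171) + T(G(-2, 5))) + b = ((-8886 - 1*4171) + 26*(5*(5 + 5))/7) - 18612 = ((-8886 - 4171) + 26*(5*10)/7) - 18612 = (-13057 + (26/7)*50) - 18612 = (-13057 + 1300/7) - 18612 = -90099/7 - 18612 = -220383/7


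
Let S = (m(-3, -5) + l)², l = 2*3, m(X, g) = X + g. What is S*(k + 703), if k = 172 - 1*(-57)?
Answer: 3728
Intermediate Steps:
l = 6
k = 229 (k = 172 + 57 = 229)
S = 4 (S = ((-3 - 5) + 6)² = (-8 + 6)² = (-2)² = 4)
S*(k + 703) = 4*(229 + 703) = 4*932 = 3728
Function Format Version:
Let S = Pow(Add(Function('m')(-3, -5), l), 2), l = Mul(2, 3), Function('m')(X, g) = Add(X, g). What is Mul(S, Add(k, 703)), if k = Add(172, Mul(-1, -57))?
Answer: 3728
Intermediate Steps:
l = 6
k = 229 (k = Add(172, 57) = 229)
S = 4 (S = Pow(Add(Add(-3, -5), 6), 2) = Pow(Add(-8, 6), 2) = Pow(-2, 2) = 4)
Mul(S, Add(k, 703)) = Mul(4, Add(229, 703)) = Mul(4, 932) = 3728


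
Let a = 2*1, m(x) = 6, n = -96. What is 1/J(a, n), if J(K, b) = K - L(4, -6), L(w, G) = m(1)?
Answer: -1/4 ≈ -0.25000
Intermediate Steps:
L(w, G) = 6
a = 2
J(K, b) = -6 + K (J(K, b) = K - 1*6 = K - 6 = -6 + K)
1/J(a, n) = 1/(-6 + 2) = 1/(-4) = -1/4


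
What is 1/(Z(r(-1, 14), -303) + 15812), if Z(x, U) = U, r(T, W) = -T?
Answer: 1/15509 ≈ 6.4479e-5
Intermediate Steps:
1/(Z(r(-1, 14), -303) + 15812) = 1/(-303 + 15812) = 1/15509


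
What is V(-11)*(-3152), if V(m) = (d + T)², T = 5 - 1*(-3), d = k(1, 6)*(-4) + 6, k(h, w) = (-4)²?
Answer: -7880000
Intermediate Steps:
k(h, w) = 16
d = -58 (d = 16*(-4) + 6 = -64 + 6 = -58)
T = 8 (T = 5 + 3 = 8)
V(m) = 2500 (V(m) = (-58 + 8)² = (-50)² = 2500)
V(-11)*(-3152) = 2500*(-3152) = -7880000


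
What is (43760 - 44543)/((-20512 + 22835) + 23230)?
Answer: -783/25553 ≈ -0.030642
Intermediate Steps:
(43760 - 44543)/((-20512 + 22835) + 23230) = -783/(2323 + 23230) = -783/25553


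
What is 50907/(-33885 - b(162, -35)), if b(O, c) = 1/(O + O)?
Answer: -16493868/10978741 ≈ -1.5023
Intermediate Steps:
b(O, c) = 1/(2*O)
50907/(-33885 - b(162, -35)) = 50907/(-33885 - 1/(2*162)) = 50907/(-33885 - 1*1/324) = 50907/(-33885 - 1/324) = 50907/(-10978741/324) = 50907*(-324/10978741) = -16493868/10978741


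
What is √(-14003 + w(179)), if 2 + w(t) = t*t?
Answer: 6*√501 ≈ 134.30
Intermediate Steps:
w(t) = -2 + t² (w(t) = -2 + t*t = -2 + t²)
√(-14003 + w(179)) = √(-14003 + (-2 + 179²)) = √(-14003 + (-2 + 32041)) = √(-14003 + 32039) = √18036 = 6*√501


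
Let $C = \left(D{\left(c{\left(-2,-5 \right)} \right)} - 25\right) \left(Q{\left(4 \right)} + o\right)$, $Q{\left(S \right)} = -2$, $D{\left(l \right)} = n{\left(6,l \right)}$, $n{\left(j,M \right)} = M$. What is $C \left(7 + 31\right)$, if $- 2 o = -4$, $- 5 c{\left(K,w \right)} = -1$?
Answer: $0$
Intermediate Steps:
$c{\left(K,w \right)} = \frac{1}{5}$ ($c{\left(K,w \right)} = \left(- \frac{1}{5}\right) \left(-1\right) = \frac{1}{5}$)
$o = 2$ ($o = \left(- \frac{1}{2}\right) \left(-4\right) = 2$)
$D{\left(l \right)} = l$
$C = 0$ ($C = \left(\frac{1}{5} - 25\right) \left(-2 + 2\right) = \left(- \frac{124}{5}\right) 0 = 0$)
$C \left(7 + 31\right) = 0 \left(7 + 31\right) = 0 \cdot 38 = 0$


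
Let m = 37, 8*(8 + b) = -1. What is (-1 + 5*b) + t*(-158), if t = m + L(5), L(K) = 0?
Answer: -47101/8 ≈ -5887.6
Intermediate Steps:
b = -65/8 (b = -8 + (⅛)*(-1) = -8 - ⅛ = -65/8 ≈ -8.1250)
t = 37 (t = 37 + 0 = 37)
(-1 + 5*b) + t*(-158) = (-1 + 5*(-65/8)) + 37*(-158) = (-1 - 325/8) - 5846 = -333/8 - 5846 = -47101/8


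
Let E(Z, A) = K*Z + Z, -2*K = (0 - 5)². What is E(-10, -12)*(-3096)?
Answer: -356040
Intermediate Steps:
K = -25/2 (K = -(0 - 5)²/2 = -½*(-5)² = -½*25 = -25/2 ≈ -12.500)
E(Z, A) = -23*Z/2 (E(Z, A) = -25*Z/2 + Z = -23*Z/2)
E(-10, -12)*(-3096) = -23/2*(-10)*(-3096) = 115*(-3096) = -356040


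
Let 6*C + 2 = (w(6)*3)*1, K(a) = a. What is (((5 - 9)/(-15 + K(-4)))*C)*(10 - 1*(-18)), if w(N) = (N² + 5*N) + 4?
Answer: 11648/57 ≈ 204.35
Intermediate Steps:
w(N) = 4 + N² + 5*N
C = 104/3 (C = -⅓ + (((4 + 6² + 5*6)*3)*1)/6 = -⅓ + (((4 + 36 + 30)*3)*1)/6 = -⅓ + ((70*3)*1)/6 = -⅓ + (210*1)/6 = -⅓ + (⅙)*210 = -⅓ + 35 = 104/3 ≈ 34.667)
(((5 - 9)/(-15 + K(-4)))*C)*(10 - 1*(-18)) = (((5 - 9)/(-15 - 4))*(104/3))*(10 - 1*(-18)) = (-4/(-19)*(104/3))*(10 + 18) = (-4*(-1/19)*(104/3))*28 = ((4/19)*(104/3))*28 = (416/57)*28 = 11648/57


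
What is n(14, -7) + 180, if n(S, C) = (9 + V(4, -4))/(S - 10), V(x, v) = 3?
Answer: 183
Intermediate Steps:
n(S, C) = 12/(-10 + S) (n(S, C) = (9 + 3)/(S - 10) = 12/(-10 + S))
n(14, -7) + 180 = 12/(-10 + 14) + 180 = 12/4 + 180 = 12*(¼) + 180 = 3 + 180 = 183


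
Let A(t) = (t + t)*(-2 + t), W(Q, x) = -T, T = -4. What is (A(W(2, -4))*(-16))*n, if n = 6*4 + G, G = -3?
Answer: -5376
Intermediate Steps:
n = 21 (n = 6*4 - 3 = 24 - 3 = 21)
W(Q, x) = 4 (W(Q, x) = -1*(-4) = 4)
A(t) = 2*t*(-2 + t) (A(t) = (2*t)*(-2 + t) = 2*t*(-2 + t))
(A(W(2, -4))*(-16))*n = ((2*4*(-2 + 4))*(-16))*21 = ((2*4*2)*(-16))*21 = (16*(-16))*21 = -256*21 = -5376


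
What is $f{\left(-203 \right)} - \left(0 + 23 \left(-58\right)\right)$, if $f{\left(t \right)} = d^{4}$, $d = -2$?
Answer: $1350$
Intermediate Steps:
$f{\left(t \right)} = 16$ ($f{\left(t \right)} = \left(-2\right)^{4} = 16$)
$f{\left(-203 \right)} - \left(0 + 23 \left(-58\right)\right) = 16 - \left(0 + 23 \left(-58\right)\right) = 16 - \left(0 - 1334\right) = 16 - -1334 = 16 + 1334 = 1350$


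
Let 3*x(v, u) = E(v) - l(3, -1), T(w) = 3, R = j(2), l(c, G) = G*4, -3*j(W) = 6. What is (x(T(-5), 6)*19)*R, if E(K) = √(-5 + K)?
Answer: -152/3 - 38*I*√2/3 ≈ -50.667 - 17.913*I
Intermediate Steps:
j(W) = -2 (j(W) = -⅓*6 = -2)
l(c, G) = 4*G
R = -2
x(v, u) = 4/3 + √(-5 + v)/3 (x(v, u) = (√(-5 + v) - 4*(-1))/3 = (√(-5 + v) - 1*(-4))/3 = (√(-5 + v) + 4)/3 = (4 + √(-5 + v))/3 = 4/3 + √(-5 + v)/3)
(x(T(-5), 6)*19)*R = ((4/3 + √(-5 + 3)/3)*19)*(-2) = ((4/3 + √(-2)/3)*19)*(-2) = ((4/3 + (I*√2)/3)*19)*(-2) = ((4/3 + I*√2/3)*19)*(-2) = (76/3 + 19*I*√2/3)*(-2) = -152/3 - 38*I*√2/3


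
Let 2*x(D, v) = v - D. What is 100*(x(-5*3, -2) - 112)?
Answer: -10550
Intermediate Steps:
x(D, v) = v/2 - D/2 (x(D, v) = (v - D)/2 = v/2 - D/2)
100*(x(-5*3, -2) - 112) = 100*(((½)*(-2) - (-5)*3/2) - 112) = 100*((-1 - ½*(-15)) - 112) = 100*((-1 + 15/2) - 112) = 100*(13/2 - 112) = 100*(-211/2) = -10550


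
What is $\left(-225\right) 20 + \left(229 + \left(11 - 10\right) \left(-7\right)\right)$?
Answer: $-4278$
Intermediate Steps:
$\left(-225\right) 20 + \left(229 + \left(11 - 10\right) \left(-7\right)\right) = -4500 + \left(229 + \left(11 - 10\right) \left(-7\right)\right) = -4500 + \left(229 + 1 \left(-7\right)\right) = -4500 + \left(229 - 7\right) = -4500 + 222 = -4278$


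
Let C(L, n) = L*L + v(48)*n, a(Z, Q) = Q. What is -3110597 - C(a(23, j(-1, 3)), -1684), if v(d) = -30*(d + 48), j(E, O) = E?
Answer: -7960518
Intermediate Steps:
v(d) = -1440 - 30*d (v(d) = -30*(48 + d) = -1440 - 30*d)
C(L, n) = L**2 - 2880*n (C(L, n) = L*L + (-1440 - 30*48)*n = L**2 + (-1440 - 1440)*n = L**2 - 2880*n)
-3110597 - C(a(23, j(-1, 3)), -1684) = -3110597 - ((-1)**2 - 2880*(-1684)) = -3110597 - (1 + 4849920) = -3110597 - 1*4849921 = -3110597 - 4849921 = -7960518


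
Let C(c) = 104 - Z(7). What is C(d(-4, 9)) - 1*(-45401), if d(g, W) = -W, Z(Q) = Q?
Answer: 45498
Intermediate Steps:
C(c) = 97 (C(c) = 104 - 1*7 = 104 - 7 = 97)
C(d(-4, 9)) - 1*(-45401) = 97 - 1*(-45401) = 97 + 45401 = 45498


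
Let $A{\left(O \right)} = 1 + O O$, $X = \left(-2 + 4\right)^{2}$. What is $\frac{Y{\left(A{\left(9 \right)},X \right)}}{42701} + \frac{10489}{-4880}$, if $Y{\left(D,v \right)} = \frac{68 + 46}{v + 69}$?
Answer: $- \frac{32695471277}{15211804240} \approx -2.1493$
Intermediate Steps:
$X = 4$ ($X = 2^{2} = 4$)
$A{\left(O \right)} = 1 + O^{2}$
$Y{\left(D,v \right)} = \frac{114}{69 + v}$
$\frac{Y{\left(A{\left(9 \right)},X \right)}}{42701} + \frac{10489}{-4880} = \frac{114 \frac{1}{69 + 4}}{42701} + \frac{10489}{-4880} = \frac{114}{73} \cdot \frac{1}{42701} + 10489 \left(- \frac{1}{4880}\right) = 114 \cdot \frac{1}{73} \cdot \frac{1}{42701} - \frac{10489}{4880} = \frac{114}{73} \cdot \frac{1}{42701} - \frac{10489}{4880} = \frac{114}{3117173} - \frac{10489}{4880} = - \frac{32695471277}{15211804240}$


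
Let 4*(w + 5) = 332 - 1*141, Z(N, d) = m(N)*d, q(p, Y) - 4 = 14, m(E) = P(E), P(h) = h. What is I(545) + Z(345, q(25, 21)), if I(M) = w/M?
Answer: 13537971/2180 ≈ 6210.1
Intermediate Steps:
m(E) = E
q(p, Y) = 18 (q(p, Y) = 4 + 14 = 18)
Z(N, d) = N*d
w = 171/4 (w = -5 + (332 - 1*141)/4 = -5 + (332 - 141)/4 = -5 + (1/4)*191 = -5 + 191/4 = 171/4 ≈ 42.750)
I(M) = 171/(4*M)
I(545) + Z(345, q(25, 21)) = (171/4)/545 + 345*18 = (171/4)*(1/545) + 6210 = 171/2180 + 6210 = 13537971/2180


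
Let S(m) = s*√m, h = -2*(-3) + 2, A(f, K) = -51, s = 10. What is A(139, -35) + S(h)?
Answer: -51 + 20*√2 ≈ -22.716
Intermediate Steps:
h = 8 (h = 6 + 2 = 8)
S(m) = 10*√m
A(139, -35) + S(h) = -51 + 10*√8 = -51 + 10*(2*√2) = -51 + 20*√2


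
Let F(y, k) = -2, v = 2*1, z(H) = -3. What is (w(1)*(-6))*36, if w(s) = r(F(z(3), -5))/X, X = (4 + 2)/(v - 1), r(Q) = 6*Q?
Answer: 432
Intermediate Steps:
v = 2
X = 6 (X = (4 + 2)/(2 - 1) = 6/1 = 6*1 = 6)
w(s) = -2 (w(s) = (6*(-2))/6 = -12*1/6 = -2)
(w(1)*(-6))*36 = -2*(-6)*36 = 12*36 = 432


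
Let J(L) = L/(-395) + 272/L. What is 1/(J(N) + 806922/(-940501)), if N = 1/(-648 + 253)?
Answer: -146741668525/15766050765390549 ≈ -9.3074e-6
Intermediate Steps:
N = -1/395 (N = 1/(-395) = -1/395 ≈ -0.0025316)
J(L) = 272/L - L/395 (J(L) = L*(-1/395) + 272/L = -L/395 + 272/L = 272/L - L/395)
1/(J(N) + 806922/(-940501)) = 1/((272/(-1/395) - 1/395*(-1/395)) + 806922/(-940501)) = 1/((272*(-395) + 1/156025) + 806922*(-1/940501)) = 1/((-107440 + 1/156025) - 806922/940501) = 1/(-16763325999/156025 - 806922/940501) = 1/(-15766050765390549/146741668525) = -146741668525/15766050765390549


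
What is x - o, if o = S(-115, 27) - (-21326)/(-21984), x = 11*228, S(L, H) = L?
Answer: 28842679/10992 ≈ 2624.0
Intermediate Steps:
x = 2508
o = -1274743/10992 (o = -115 - (-21326)/(-21984) = -115 - (-21326)*(-1)/21984 = -115 - 1*10663/10992 = -115 - 10663/10992 = -1274743/10992 ≈ -115.97)
x - o = 2508 - 1*(-1274743/10992) = 2508 + 1274743/10992 = 28842679/10992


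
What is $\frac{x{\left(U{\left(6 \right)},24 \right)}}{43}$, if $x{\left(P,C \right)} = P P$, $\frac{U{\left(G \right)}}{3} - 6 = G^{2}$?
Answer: $\frac{15876}{43} \approx 369.21$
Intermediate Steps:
$U{\left(G \right)} = 18 + 3 G^{2}$
$x{\left(P,C \right)} = P^{2}$
$\frac{x{\left(U{\left(6 \right)},24 \right)}}{43} = \frac{\left(18 + 3 \cdot 6^{2}\right)^{2}}{43} = \left(18 + 3 \cdot 36\right)^{2} \cdot \frac{1}{43} = \left(18 + 108\right)^{2} \cdot \frac{1}{43} = 126^{2} \cdot \frac{1}{43} = 15876 \cdot \frac{1}{43} = \frac{15876}{43}$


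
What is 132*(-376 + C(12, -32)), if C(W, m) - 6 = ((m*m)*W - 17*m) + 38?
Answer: 1650000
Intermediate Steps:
C(W, m) = 44 - 17*m + W*m² (C(W, m) = 6 + (((m*m)*W - 17*m) + 38) = 6 + ((m²*W - 17*m) + 38) = 6 + ((W*m² - 17*m) + 38) = 6 + ((-17*m + W*m²) + 38) = 6 + (38 - 17*m + W*m²) = 44 - 17*m + W*m²)
132*(-376 + C(12, -32)) = 132*(-376 + (44 - 17*(-32) + 12*(-32)²)) = 132*(-376 + (44 + 544 + 12*1024)) = 132*(-376 + (44 + 544 + 12288)) = 132*(-376 + 12876) = 132*12500 = 1650000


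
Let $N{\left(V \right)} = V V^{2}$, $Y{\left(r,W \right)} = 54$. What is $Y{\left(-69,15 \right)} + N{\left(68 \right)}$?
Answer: $314486$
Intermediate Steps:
$N{\left(V \right)} = V^{3}$
$Y{\left(-69,15 \right)} + N{\left(68 \right)} = 54 + 68^{3} = 54 + 314432 = 314486$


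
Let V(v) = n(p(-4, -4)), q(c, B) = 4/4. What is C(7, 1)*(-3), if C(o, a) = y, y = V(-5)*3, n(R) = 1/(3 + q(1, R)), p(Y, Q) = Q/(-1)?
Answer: -9/4 ≈ -2.2500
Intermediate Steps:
q(c, B) = 1 (q(c, B) = 4*(¼) = 1)
p(Y, Q) = -Q (p(Y, Q) = Q*(-1) = -Q)
n(R) = ¼ (n(R) = 1/(3 + 1) = 1/4 = ¼)
V(v) = ¼
y = ¾ (y = (¼)*3 = ¾ ≈ 0.75000)
C(o, a) = ¾
C(7, 1)*(-3) = (¾)*(-3) = -9/4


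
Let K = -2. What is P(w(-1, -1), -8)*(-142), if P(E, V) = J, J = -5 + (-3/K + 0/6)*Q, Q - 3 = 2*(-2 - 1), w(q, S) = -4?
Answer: 1349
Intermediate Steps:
Q = -3 (Q = 3 + 2*(-2 - 1) = 3 + 2*(-3) = 3 - 6 = -3)
J = -19/2 (J = -5 + (-3/(-2) + 0/6)*(-3) = -5 + (-3*(-1/2) + 0*(1/6))*(-3) = -5 + (3/2 + 0)*(-3) = -5 + (3/2)*(-3) = -5 - 9/2 = -19/2 ≈ -9.5000)
P(E, V) = -19/2
P(w(-1, -1), -8)*(-142) = -19/2*(-142) = 1349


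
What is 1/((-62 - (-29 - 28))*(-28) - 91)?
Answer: 1/49 ≈ 0.020408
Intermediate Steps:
1/((-62 - (-29 - 28))*(-28) - 91) = 1/((-62 - 1*(-57))*(-28) - 91) = 1/((-62 + 57)*(-28) - 91) = 1/(-5*(-28) - 91) = 1/(140 - 91) = 1/49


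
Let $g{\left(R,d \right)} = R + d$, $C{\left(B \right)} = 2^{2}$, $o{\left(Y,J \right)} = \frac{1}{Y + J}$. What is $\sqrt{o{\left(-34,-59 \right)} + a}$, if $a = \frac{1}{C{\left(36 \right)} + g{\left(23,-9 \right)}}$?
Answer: $\frac{5 \sqrt{62}}{186} \approx 0.21167$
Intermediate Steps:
$o{\left(Y,J \right)} = \frac{1}{J + Y}$
$C{\left(B \right)} = 4$
$a = \frac{1}{18}$ ($a = \frac{1}{4 + \left(23 - 9\right)} = \frac{1}{4 + 14} = \frac{1}{18} \approx 0.055556$)
$\sqrt{o{\left(-34,-59 \right)} + a} = \sqrt{\frac{1}{-59 - 34} + \frac{1}{18}} = \sqrt{\frac{1}{-93} + \frac{1}{18}} = \sqrt{- \frac{1}{93} + \frac{1}{18}} = \sqrt{\frac{25}{558}} = \frac{5 \sqrt{62}}{186}$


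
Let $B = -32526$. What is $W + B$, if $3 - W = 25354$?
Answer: $-57877$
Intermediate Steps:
$W = -25351$ ($W = 3 - 25354 = -25351$)
$W + B = -25351 - 32526 = -57877$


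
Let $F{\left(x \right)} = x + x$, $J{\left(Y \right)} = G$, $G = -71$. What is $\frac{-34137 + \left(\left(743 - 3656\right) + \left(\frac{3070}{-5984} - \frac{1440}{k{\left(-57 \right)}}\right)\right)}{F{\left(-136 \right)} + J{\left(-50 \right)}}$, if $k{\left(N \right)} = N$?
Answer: $\frac{2104811405}{19498864} \approx 107.95$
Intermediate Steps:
$J{\left(Y \right)} = -71$
$F{\left(x \right)} = 2 x$
$\frac{-34137 + \left(\left(743 - 3656\right) + \left(\frac{3070}{-5984} - \frac{1440}{k{\left(-57 \right)}}\right)\right)}{F{\left(-136 \right)} + J{\left(-50 \right)}} = \frac{-34137 + \left(\left(743 - 3656\right) + \left(\frac{3070}{-5984} - \frac{1440}{-57}\right)\right)}{2 \left(-136\right) - 71} = \frac{-34137 + \left(-2913 + \left(3070 \left(- \frac{1}{5984}\right) - - \frac{480}{19}\right)\right)}{-272 - 71} = \frac{-34137 + \left(-2913 + \left(- \frac{1535}{2992} + \frac{480}{19}\right)\right)}{-343} = \left(-34137 + \left(-2913 + \frac{1406995}{56848}\right)\right) \left(- \frac{1}{343}\right) = \left(-34137 - \frac{164191229}{56848}\right) \left(- \frac{1}{343}\right) = \left(- \frac{2104811405}{56848}\right) \left(- \frac{1}{343}\right) = \frac{2104811405}{19498864}$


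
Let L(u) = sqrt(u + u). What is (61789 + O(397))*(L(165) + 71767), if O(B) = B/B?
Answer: 4434482930 + 61790*sqrt(330) ≈ 4.4356e+9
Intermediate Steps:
O(B) = 1
L(u) = sqrt(2)*sqrt(u) (L(u) = sqrt(2*u) = sqrt(2)*sqrt(u))
(61789 + O(397))*(L(165) + 71767) = (61789 + 1)*(sqrt(2)*sqrt(165) + 71767) = 61790*(sqrt(330) + 71767) = 61790*(71767 + sqrt(330)) = 4434482930 + 61790*sqrt(330)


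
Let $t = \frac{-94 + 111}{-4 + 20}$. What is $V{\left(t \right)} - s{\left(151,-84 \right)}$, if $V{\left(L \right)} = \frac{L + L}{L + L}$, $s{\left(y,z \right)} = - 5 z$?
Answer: $-419$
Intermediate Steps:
$t = \frac{17}{16} \approx 1.0625$
$V{\left(L \right)} = 1$ ($V{\left(L \right)} = \frac{2 L}{2 L} = 2 L \frac{1}{2 L} = 1$)
$V{\left(t \right)} - s{\left(151,-84 \right)} = 1 - \left(-5\right) \left(-84\right) = 1 - 420 = -419$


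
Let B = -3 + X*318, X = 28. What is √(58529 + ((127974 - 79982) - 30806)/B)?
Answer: √515252993035/2967 ≈ 241.93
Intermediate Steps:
B = 8901 (B = -3 + 28*318 = -3 + 8904 = 8901)
√(58529 + ((127974 - 79982) - 30806)/B) = √(58529 + ((127974 - 79982) - 30806)/8901) = √(58529 + (47992 - 30806)*(1/8901)) = √(58529 + 17186*(1/8901)) = √(58529 + 17186/8901) = √(520983815/8901) = √515252993035/2967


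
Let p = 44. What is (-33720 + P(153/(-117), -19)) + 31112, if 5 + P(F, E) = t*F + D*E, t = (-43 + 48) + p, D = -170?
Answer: 7188/13 ≈ 552.92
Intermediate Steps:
t = 49 (t = (-43 + 48) + 44 = 5 + 44 = 49)
P(F, E) = -5 - 170*E + 49*F (P(F, E) = -5 + (49*F - 170*E) = -5 + (-170*E + 49*F) = -5 - 170*E + 49*F)
(-33720 + P(153/(-117), -19)) + 31112 = (-33720 + (-5 - 170*(-19) + 49*(153/(-117)))) + 31112 = (-33720 + (-5 + 3230 + 49*(153*(-1/117)))) + 31112 = (-33720 + (-5 + 3230 + 49*(-17/13))) + 31112 = (-33720 + (-5 + 3230 - 833/13)) + 31112 = (-33720 + 41092/13) + 31112 = -397268/13 + 31112 = 7188/13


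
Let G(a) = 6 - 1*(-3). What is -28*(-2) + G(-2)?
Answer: 65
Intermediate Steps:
G(a) = 9 (G(a) = 6 + 3 = 9)
-28*(-2) + G(-2) = -28*(-2) + 9 = 56 + 9 = 65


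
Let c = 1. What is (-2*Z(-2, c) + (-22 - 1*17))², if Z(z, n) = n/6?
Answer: 13924/9 ≈ 1547.1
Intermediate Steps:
Z(z, n) = n/6 (Z(z, n) = n*(⅙) = n/6)
(-2*Z(-2, c) + (-22 - 1*17))² = (-1/3 + (-22 - 1*17))² = (-2*⅙ + (-22 - 17))² = (-⅓ - 39)² = (-118/3)² = 13924/9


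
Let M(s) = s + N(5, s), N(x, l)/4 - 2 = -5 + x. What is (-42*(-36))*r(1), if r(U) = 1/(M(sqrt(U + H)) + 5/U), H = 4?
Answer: 4914/41 - 378*sqrt(5)/41 ≈ 99.238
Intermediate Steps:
N(x, l) = -12 + 4*x (N(x, l) = 8 + 4*(-5 + x) = 8 + (-20 + 4*x) = -12 + 4*x)
M(s) = 8 + s (M(s) = s + (-12 + 4*5) = s + (-12 + 20) = s + 8 = 8 + s)
r(U) = 1/(8 + sqrt(4 + U) + 5/U) (r(U) = 1/((8 + sqrt(U + 4)) + 5/U) = 1/((8 + sqrt(4 + U)) + 5/U) = 1/(8 + sqrt(4 + U) + 5/U))
(-42*(-36))*r(1) = (-42*(-36))*(1/(5 + 1*(8 + sqrt(4 + 1)))) = 1512*(1/(5 + 1*(8 + sqrt(5)))) = 1512*(1/(5 + (8 + sqrt(5)))) = 1512*(1/(13 + sqrt(5))) = 1512/(13 + sqrt(5))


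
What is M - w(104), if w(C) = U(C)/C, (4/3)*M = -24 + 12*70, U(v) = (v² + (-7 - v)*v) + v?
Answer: 618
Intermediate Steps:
U(v) = v + v² + v*(-7 - v) (U(v) = (v² + v*(-7 - v)) + v = v + v² + v*(-7 - v))
M = 612 (M = 3*(-24 + 12*70)/4 = 3*(-24 + 840)/4 = (¾)*816 = 612)
w(C) = -6 (w(C) = (-6*C)/C = -6)
M - w(104) = 612 - 1*(-6) = 612 + 6 = 618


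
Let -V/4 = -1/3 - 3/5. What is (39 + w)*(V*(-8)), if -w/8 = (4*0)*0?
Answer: -5824/5 ≈ -1164.8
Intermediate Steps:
V = 56/15 (V = -4*(-1/3 - 3/5) = -4*(-1*⅓ - 3*⅕) = -4*(-⅓ - ⅗) = -4*(-14/15) = 56/15 ≈ 3.7333)
w = 0 (w = -8*4*0*0 = -0*0 = -8*0 = 0)
(39 + w)*(V*(-8)) = (39 + 0)*((56/15)*(-8)) = 39*(-448/15) = -5824/5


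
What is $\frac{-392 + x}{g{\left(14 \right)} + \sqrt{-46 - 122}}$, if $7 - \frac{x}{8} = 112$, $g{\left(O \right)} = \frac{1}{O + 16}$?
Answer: $\frac{36960 i}{- i + 60 \sqrt{42}} \approx -0.24444 + 95.05 i$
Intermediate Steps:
$g{\left(O \right)} = \frac{1}{16 + O}$
$x = -840$ ($x = 56 - 896 = -840$)
$\frac{-392 + x}{g{\left(14 \right)} + \sqrt{-46 - 122}} = \frac{-392 - 840}{\frac{1}{16 + 14} + \sqrt{-46 - 122}} = - \frac{1232}{\frac{1}{30} + \sqrt{-168}} = - \frac{1232}{\frac{1}{30} + 2 i \sqrt{42}}$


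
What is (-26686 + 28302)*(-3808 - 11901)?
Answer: -25385744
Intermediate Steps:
(-26686 + 28302)*(-3808 - 11901) = 1616*(-15709) = -25385744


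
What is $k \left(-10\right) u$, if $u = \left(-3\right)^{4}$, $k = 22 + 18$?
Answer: $-32400$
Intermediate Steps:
$k = 40$
$u = 81$
$k \left(-10\right) u = 40 \left(-10\right) 81 = \left(-400\right) 81 = -32400$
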